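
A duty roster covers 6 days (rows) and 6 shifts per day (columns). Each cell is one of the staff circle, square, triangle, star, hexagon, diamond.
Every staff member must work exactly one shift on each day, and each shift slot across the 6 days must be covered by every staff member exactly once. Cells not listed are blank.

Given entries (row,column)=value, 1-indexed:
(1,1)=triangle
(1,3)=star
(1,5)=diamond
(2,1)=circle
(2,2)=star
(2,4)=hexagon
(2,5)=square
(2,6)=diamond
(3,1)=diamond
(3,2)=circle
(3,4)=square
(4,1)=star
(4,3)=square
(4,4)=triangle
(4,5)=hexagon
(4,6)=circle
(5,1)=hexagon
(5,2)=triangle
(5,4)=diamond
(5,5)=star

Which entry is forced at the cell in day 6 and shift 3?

diamond

Day 1, shift 4: day 1 has {triangle, star, diamond} and shift 4 has {square, triangle, hexagon, diamond}, leaving only circle.
Day 2, shift 3: day 2 has {circle, square, star, hexagon, diamond} and shift 3 has {square, star}, leaving only triangle.
Day 3, shift 3: day 3 has {circle, square, diamond} and shift 3 has {square, triangle, star}, leaving only hexagon.
Day 3, shift 5: day 3 has {circle, square, hexagon, diamond} and shift 5 has {square, star, hexagon, diamond}, leaving only triangle.
Day 3, shift 6: day 3 has {circle, square, triangle, hexagon, diamond} and shift 6 has {circle, diamond}, leaving only star.
Day 4, shift 2: day 4 has {circle, square, triangle, star, hexagon} and shift 2 has {circle, triangle, star}, leaving only diamond.
Day 5, shift 3: day 5 has {triangle, star, hexagon, diamond} and shift 3 has {square, triangle, star, hexagon}, leaving only circle.
Day 6 already has {} and shift 3 already has {circle, square, triangle, star, hexagon}, so day 6, shift 3 must be diamond.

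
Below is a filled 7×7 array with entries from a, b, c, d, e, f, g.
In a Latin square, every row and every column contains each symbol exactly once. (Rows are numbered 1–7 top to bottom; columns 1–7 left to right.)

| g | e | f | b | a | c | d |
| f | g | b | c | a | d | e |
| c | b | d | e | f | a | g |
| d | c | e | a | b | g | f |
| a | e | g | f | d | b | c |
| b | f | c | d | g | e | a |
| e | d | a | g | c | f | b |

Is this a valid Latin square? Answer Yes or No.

Every row is a permutation, but column 5 contains a twice (at rows 1 and 2).

No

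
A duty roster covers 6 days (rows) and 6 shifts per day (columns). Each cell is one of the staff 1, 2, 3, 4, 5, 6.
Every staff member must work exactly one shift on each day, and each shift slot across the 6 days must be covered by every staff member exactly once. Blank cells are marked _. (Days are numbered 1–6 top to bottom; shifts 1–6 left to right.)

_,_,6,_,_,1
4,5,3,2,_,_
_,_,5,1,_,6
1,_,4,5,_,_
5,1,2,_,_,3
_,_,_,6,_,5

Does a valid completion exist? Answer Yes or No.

No

Day 2, shift 6: day 2 together with shift 6 already contain {1, 2, 3, 4, 5, 6} — every symbol — so nothing can go there. The grid has no valid completion.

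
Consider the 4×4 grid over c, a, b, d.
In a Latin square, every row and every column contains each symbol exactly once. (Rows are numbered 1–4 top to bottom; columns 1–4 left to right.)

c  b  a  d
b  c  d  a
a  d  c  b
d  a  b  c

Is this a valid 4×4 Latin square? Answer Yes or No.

Each row is a permutation of the 4 symbols, and so is each column.

Yes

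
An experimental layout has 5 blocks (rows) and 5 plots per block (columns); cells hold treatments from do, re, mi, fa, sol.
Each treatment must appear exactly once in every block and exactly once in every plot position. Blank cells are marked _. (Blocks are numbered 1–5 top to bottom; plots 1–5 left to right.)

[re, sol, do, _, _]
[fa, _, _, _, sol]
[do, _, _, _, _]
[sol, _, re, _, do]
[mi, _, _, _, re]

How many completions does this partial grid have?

3

Block 1, plot 4: eliminating its block and plot leaves {mi, fa}.
Block 1, plot 5: eliminating its block and plot leaves {mi, fa}.
Block 2, plot 2: eliminating its block and plot leaves {do, re, mi}.
Block 2, plot 3: eliminating its block and plot leaves {mi}.
Block 2, plot 4: eliminating its block and plot leaves {do, re, mi}.
Block 3, plot 2: eliminating its block and plot leaves {re, mi, fa}.
Block 3, plot 3: eliminating its block and plot leaves {mi, fa, sol}.
Block 3, plot 4: eliminating its block and plot leaves {re, mi, fa, sol}.
Block 3, plot 5: eliminating its block and plot leaves {mi, fa}.
Block 4, plot 2: eliminating its block and plot leaves {mi, fa}.
Block 4, plot 4: eliminating its block and plot leaves {mi, fa}.
Block 5, plot 2: eliminating its block and plot leaves {do, fa}.
Block 5, plot 3: eliminating its block and plot leaves {fa, sol}.
Block 5, plot 4: eliminating its block and plot leaves {do, fa, sol}.
Enumerating the assignments across these blanks that avoid any block or plot repeat gives 3 completions.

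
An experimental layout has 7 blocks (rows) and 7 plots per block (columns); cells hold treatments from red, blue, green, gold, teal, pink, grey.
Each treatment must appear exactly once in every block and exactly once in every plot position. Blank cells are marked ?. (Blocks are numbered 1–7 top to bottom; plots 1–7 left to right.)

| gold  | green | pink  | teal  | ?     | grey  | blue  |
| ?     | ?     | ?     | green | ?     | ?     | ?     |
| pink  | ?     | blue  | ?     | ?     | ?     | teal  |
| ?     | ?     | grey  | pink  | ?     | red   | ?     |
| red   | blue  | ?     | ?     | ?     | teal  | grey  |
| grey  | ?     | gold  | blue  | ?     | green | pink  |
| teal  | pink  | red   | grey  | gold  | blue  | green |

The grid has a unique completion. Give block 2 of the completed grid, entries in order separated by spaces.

blue gold teal green grey pink red

Block 2, plot 1: block 2 has {green} and plot 1 has {red, gold, teal, pink, grey}, leaving only blue.
Block 2, plot 3: block 2 has {blue, green} and plot 3 has {red, blue, gold, pink, grey}, leaving only teal.
Block 1, plot 5: block 1 has {blue, green, gold, teal, pink, grey} and plot 5 has {gold}, leaving only red.
Block 3, plot 6: block 3 has {blue, teal, pink} and plot 6 has {red, blue, green, teal, grey}, leaving only gold.
Block 2, plot 6: block 2 has {blue, green, teal} and plot 6 has {red, blue, green, gold, teal, grey}, leaving only pink.
Block 2, plot 5: block 2 has {blue, green, teal, pink} and plot 5 has {red, gold}, leaving only grey.
Block 3, plot 4: block 3 has {blue, gold, teal, pink} and plot 4 has {blue, green, teal, pink, grey}, leaving only red.
Block 3, plot 2: block 3 has {red, blue, gold, teal, pink} and plot 2 has {blue, green, pink}, leaving only grey.
Block 3, plot 5: block 3 has {red, blue, gold, teal, pink, grey} and plot 5 has {red, gold, grey}, leaving only green.
Block 4, plot 1: block 4 has {red, pink, grey} and plot 1 has {red, blue, gold, teal, pink, grey}, leaving only green.
Block 4, plot 7: block 4 has {red, green, pink, grey} and plot 7 has {blue, green, teal, pink, grey}, leaving only gold.
Block 2, plot 7: block 2 has {blue, green, teal, pink, grey} and plot 7 has {blue, green, gold, teal, pink, grey}, leaving only red.
Block 2, plot 2: block 2 has {red, blue, green, teal, pink, grey} and plot 2 has {blue, green, pink, grey}, leaving only gold.
So block 2 reads: blue gold teal green grey pink red.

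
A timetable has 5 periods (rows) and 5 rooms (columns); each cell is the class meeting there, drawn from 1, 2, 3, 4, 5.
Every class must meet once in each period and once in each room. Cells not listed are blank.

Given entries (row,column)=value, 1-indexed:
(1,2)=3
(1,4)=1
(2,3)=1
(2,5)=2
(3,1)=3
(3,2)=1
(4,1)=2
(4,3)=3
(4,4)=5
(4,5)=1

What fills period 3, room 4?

2

Period 4, room 2: period 4 has {1, 2, 3, 5} and room 2 has {1, 3}, leaving only 4.
Period 2, room 2: period 2 has {1, 2} and room 2 has {1, 3, 4}, leaving only 5.
Period 2, room 1: period 2 has {1, 2, 5} and room 1 has {2, 3}, leaving only 4.
Period 1, room 1: period 1 has {1, 3} and room 1 has {2, 3, 4}, leaving only 5.
Period 1, room 5: period 1 has {1, 3, 5} and room 5 has {1, 2}, leaving only 4.
Period 1, room 3: period 1 has {1, 3, 4, 5} and room 3 has {1, 3}, leaving only 2.
Period 2, room 4: period 2 has {1, 2, 4, 5} and room 4 has {1, 5}, leaving only 3.
Period 3, room 5: period 3 has {1, 3} and room 5 has {1, 2, 4}, leaving only 5.
Period 3, room 3: period 3 has {1, 3, 5} and room 3 has {1, 2, 3}, leaving only 4.
Period 3 already has {1, 3, 4, 5} and room 4 already has {1, 3, 5}, so period 3, room 4 must be 2.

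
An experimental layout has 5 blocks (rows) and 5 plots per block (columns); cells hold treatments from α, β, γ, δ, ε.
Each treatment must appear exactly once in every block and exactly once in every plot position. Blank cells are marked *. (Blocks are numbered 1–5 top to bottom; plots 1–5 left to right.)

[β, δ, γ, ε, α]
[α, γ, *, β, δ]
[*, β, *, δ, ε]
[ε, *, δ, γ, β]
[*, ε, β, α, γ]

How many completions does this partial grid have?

1

Block 2, plot 3: eliminating its block and plot leaves {ε}.
Block 3, plot 1: eliminating its block and plot leaves {γ}.
Block 3, plot 3: eliminating its block and plot leaves {α}.
Block 4, plot 2: eliminating its block and plot leaves {α}.
Block 5, plot 1: eliminating its block and plot leaves {δ}.
Only one assignment across all blanks avoids any block or plot repeat, giving 1 completion.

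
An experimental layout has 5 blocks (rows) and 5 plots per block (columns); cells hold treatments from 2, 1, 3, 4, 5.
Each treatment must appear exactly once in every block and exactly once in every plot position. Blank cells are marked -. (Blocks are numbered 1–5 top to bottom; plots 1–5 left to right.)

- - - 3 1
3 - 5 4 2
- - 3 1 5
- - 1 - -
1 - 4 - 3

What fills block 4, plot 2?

Block 1, plot 3: block 1 has {1, 3} and plot 3 has {1, 3, 4, 5}, leaving only 2.
Block 2, plot 2: block 2 has {2, 3, 4, 5} and plot 2 has {}, leaving only 1.
Block 4, plot 5: block 4 has {1} and plot 5 has {2, 1, 3, 5}, leaving only 4.
Block 4, plot 2 is narrowed to {2, 3, 5}.
If it were 2, then block 5, plot 2 would be left with no valid symbol.
If it were 5, then block 5, plot 2 would be left with no valid symbol.
So block 4, plot 2 must be 3.

3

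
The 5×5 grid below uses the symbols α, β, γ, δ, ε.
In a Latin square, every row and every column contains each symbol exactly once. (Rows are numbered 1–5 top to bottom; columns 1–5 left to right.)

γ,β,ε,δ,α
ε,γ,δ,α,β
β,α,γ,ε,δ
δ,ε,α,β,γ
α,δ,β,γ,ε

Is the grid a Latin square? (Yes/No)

Yes

Each row is a permutation of the 5 symbols, and so is each column.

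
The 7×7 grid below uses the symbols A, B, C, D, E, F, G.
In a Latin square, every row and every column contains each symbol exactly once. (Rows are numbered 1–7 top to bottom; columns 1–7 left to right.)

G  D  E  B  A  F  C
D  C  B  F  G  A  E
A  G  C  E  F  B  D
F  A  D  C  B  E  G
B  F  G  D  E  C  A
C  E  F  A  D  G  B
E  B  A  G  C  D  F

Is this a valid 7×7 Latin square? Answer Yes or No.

Yes

Each row is a permutation of the 7 symbols, and so is each column.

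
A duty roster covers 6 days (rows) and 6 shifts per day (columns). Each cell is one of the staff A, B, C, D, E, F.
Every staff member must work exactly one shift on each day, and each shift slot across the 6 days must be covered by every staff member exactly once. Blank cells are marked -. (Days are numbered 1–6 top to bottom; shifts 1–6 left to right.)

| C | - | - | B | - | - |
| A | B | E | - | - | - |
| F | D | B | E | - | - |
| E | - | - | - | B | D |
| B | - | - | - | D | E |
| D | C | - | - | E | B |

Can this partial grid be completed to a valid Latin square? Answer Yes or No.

No day or shift among the givens repeats a symbol, and propagating forced cells runs into no contradiction.
One valid completion exists (for instance, C E D B A F / A B E D F C / F D B E C A / E A F C B D / B F C A D E / D C A F E B).

Yes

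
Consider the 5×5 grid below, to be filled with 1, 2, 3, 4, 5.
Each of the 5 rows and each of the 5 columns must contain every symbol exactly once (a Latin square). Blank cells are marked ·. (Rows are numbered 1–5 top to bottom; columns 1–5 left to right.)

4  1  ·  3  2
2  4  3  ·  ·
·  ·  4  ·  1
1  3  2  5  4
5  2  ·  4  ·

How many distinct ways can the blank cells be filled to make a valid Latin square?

1

Row 1, column 3: eliminating its row and column leaves {5}.
Row 2, column 4: eliminating its row and column leaves {1}.
Row 2, column 5: eliminating its row and column leaves {5}.
Row 3, column 1: eliminating its row and column leaves {3}.
Row 3, column 2: eliminating its row and column leaves {5}.
Row 3, column 4: eliminating its row and column leaves {2}.
Row 5, column 3: eliminating its row and column leaves {1}.
Row 5, column 5: eliminating its row and column leaves {3}.
Only one assignment across all blanks avoids any row or column repeat, giving 1 completion.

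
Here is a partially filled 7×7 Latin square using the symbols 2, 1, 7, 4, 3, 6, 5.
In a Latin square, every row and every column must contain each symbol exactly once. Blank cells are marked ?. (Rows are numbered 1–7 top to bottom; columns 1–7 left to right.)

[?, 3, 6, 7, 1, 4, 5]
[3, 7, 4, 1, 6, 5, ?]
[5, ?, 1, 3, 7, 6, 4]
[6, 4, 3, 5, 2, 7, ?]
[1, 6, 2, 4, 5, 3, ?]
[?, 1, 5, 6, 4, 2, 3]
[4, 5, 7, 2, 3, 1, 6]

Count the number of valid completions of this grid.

Row 1, column 1: eliminating its row and column leaves {2}.
Row 2, column 7: eliminating its row and column leaves {2}.
Row 3, column 2: eliminating its row and column leaves {2}.
Row 4, column 7: eliminating its row and column leaves {1}.
Row 5, column 7: eliminating its row and column leaves {7}.
Row 6, column 1: eliminating its row and column leaves {7}.
Only one assignment across all blanks avoids any row or column repeat, giving 1 completion.

1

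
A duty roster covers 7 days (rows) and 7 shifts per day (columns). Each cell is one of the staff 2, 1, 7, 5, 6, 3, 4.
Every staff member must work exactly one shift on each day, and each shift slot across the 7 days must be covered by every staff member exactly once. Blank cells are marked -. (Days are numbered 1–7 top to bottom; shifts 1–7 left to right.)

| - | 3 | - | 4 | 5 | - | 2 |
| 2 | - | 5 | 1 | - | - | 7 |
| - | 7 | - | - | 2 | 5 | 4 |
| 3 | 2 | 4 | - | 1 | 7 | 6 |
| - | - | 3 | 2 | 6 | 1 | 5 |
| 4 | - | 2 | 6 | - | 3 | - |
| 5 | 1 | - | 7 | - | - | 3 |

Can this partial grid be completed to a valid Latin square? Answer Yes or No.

No day or shift among the givens repeats a symbol, and propagating forced cells runs into no contradiction.
One valid completion exists (for instance, 1 3 7 4 5 6 2 / 2 6 5 1 3 4 7 / 6 7 1 3 2 5 4 / 3 2 4 5 1 7 6 / 7 4 3 2 6 1 5 / 4 5 2 6 7 3 1 / 5 1 6 7 4 2 3).

Yes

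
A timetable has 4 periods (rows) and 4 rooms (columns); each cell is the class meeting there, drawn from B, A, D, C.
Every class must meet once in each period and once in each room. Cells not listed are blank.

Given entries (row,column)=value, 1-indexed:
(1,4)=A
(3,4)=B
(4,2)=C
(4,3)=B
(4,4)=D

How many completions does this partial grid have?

4

Period 1, room 1: eliminating its period and room leaves {B, D, C}.
Period 1, room 2: eliminating its period and room leaves {B, D}.
Period 1, room 3: eliminating its period and room leaves {D, C}.
Period 2, room 1: eliminating its period and room leaves {B, A, D, C}.
Period 2, room 2: eliminating its period and room leaves {B, A, D}.
Period 2, room 3: eliminating its period and room leaves {A, D, C}.
Period 2, room 4: eliminating its period and room leaves {C}.
Period 3, room 1: eliminating its period and room leaves {A, D, C}.
Period 3, room 2: eliminating its period and room leaves {A, D}.
Period 3, room 3: eliminating its period and room leaves {A, D, C}.
Period 4, room 1: eliminating its period and room leaves {A}.
Enumerating the assignments across these blanks that avoid any period or room repeat gives 4 completions.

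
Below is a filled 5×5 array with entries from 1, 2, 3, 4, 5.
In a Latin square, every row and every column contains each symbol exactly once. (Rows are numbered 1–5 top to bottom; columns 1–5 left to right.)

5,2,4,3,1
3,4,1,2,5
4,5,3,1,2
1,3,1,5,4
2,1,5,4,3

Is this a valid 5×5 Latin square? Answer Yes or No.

No

Row 4 contains 1 twice (at columns 1 and 3), so it is not a permutation.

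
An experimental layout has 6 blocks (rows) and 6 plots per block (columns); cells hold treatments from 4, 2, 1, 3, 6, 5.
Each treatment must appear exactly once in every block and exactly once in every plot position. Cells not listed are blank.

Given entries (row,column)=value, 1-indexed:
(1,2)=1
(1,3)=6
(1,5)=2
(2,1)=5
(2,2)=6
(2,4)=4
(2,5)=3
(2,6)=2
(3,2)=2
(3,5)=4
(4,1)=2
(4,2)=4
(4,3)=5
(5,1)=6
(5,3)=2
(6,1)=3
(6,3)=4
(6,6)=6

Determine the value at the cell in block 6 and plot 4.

2

Block 1, plot 1: block 1 has {2, 1, 6} and plot 1 has {2, 3, 6, 5}, leaving only 4.
Block 2, plot 3: block 2 has {4, 2, 3, 6, 5} and plot 3 has {4, 2, 6, 5}, leaving only 1.
Block 3, plot 1: block 3 has {4, 2} and plot 1 has {4, 2, 3, 6, 5}, leaving only 1.
Block 3, plot 3: block 3 has {4, 2, 1} and plot 3 has {4, 2, 1, 6, 5}, leaving only 3.
Block 3, plot 6: block 3 has {4, 2, 1, 3} and plot 6 has {2, 6}, leaving only 5.
Block 1, plot 6: block 1 has {4, 2, 1, 6} and plot 6 has {2, 6, 5}, leaving only 3.
Block 1, plot 4: block 1 has {4, 2, 1, 3, 6} and plot 4 has {4}, leaving only 5.
Block 3, plot 4: block 3 has {4, 2, 1, 3, 5} and plot 4 has {4, 5}, leaving only 6.
Block 4, plot 6: block 4 has {4, 2, 5} and plot 6 has {2, 3, 6, 5}, leaving only 1.
Block 4, plot 4: block 4 has {4, 2, 1, 5} and plot 4 has {4, 6, 5}, leaving only 3.
Block 4, plot 5: block 4 has {4, 2, 1, 3, 5} and plot 5 has {4, 2, 3}, leaving only 6.
Block 5, plot 4: block 5 has {2, 6} and plot 4 has {4, 3, 6, 5}, leaving only 1.
Block 6 already has {4, 3, 6} and plot 4 already has {4, 1, 3, 6, 5}, so block 6, plot 4 must be 2.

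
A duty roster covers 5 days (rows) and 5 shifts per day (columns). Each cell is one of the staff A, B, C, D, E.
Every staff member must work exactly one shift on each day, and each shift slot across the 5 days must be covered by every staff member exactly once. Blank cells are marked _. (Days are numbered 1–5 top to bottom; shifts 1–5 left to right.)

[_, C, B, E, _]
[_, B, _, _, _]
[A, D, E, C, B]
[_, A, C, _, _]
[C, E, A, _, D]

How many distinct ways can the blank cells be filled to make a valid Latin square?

1

Day 1, shift 1: eliminating its day and shift leaves {D}.
Day 1, shift 5: eliminating its day and shift leaves {A}.
Day 2, shift 1: eliminating its day and shift leaves {D, E}.
Day 2, shift 3: eliminating its day and shift leaves {D}.
Day 2, shift 4: eliminating its day and shift leaves {A, D}.
Day 2, shift 5: eliminating its day and shift leaves {A, C, E}.
Day 4, shift 1: eliminating its day and shift leaves {B, D, E}.
Day 4, shift 4: eliminating its day and shift leaves {B, D}.
Day 4, shift 5: eliminating its day and shift leaves {E}.
Day 5, shift 4: eliminating its day and shift leaves {B}.
Only one assignment across all blanks avoids any day or shift repeat, giving 1 completion.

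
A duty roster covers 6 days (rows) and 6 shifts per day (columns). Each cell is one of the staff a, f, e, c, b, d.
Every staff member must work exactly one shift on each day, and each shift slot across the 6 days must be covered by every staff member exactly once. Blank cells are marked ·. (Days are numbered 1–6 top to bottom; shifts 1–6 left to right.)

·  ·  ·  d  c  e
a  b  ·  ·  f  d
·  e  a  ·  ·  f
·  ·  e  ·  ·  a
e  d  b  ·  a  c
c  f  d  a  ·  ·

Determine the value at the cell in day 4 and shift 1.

Day 1, shift 2: day 1 has {e, c, d} and shift 2 has {f, e, b, d}, leaving only a.
Day 1, shift 3: day 1 has {a, e, c, d} and shift 3 has {a, e, b, d}, leaving only f.
Day 1, shift 1: day 1 has {a, f, e, c, d} and shift 1 has {a, e, c}, leaving only b.
Day 2, shift 3: day 2 has {a, f, b, d} and shift 3 has {a, f, e, b, d}, leaving only c.
Day 2, shift 4: day 2 has {a, f, c, b, d} and shift 4 has {a, d}, leaving only e.
Day 3, shift 1: day 3 has {a, f, e} and shift 1 has {a, e, c, b}, leaving only d.
Day 4 already has {a, e} and shift 1 already has {a, e, c, b, d}, so day 4, shift 1 must be f.

f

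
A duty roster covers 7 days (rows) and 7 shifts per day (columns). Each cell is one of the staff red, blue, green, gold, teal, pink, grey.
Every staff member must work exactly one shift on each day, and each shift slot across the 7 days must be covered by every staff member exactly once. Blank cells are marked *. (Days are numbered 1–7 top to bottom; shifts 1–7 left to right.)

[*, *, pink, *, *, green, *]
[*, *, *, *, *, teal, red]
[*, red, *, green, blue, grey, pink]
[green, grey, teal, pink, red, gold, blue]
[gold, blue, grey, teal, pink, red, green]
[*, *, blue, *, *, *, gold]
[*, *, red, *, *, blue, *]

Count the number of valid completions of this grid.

9

Day 1, shift 1: eliminating its day and shift leaves {red, blue, teal, grey}.
Day 1, shift 2: eliminating its day and shift leaves {gold, teal}.
Day 1, shift 4: eliminating its day and shift leaves {red, blue, gold, grey}.
Day 1, shift 5: eliminating its day and shift leaves {gold, teal, grey}.
Day 1, shift 7: eliminating its day and shift leaves {teal, grey}.
Day 2, shift 1: eliminating its day and shift leaves {blue, pink, grey}.
Day 2, shift 2: eliminating its day and shift leaves {green, gold, pink}.
Day 2, shift 3: eliminating its day and shift leaves {green, gold}.
Day 2, shift 4: eliminating its day and shift leaves {blue, gold, grey}.
Day 2, shift 5: eliminating its day and shift leaves {green, gold, grey}.
Day 3, shift 1: eliminating its day and shift leaves {teal}.
Day 3, shift 3: eliminating its day and shift leaves {gold}.
Day 6, shift 1: eliminating its day and shift leaves {red, teal, pink, grey}.
Day 6, shift 2: eliminating its day and shift leaves {green, teal, pink}.
Day 6, shift 4: eliminating its day and shift leaves {red, grey}.
Day 6, shift 5: eliminating its day and shift leaves {green, teal, grey}.
Day 6, shift 6: eliminating its day and shift leaves {pink}.
Day 7, shift 1: eliminating its day and shift leaves {teal, pink, grey}.
Day 7, shift 2: eliminating its day and shift leaves {green, gold, teal, pink}.
Day 7, shift 4: eliminating its day and shift leaves {gold, grey}.
Day 7, shift 5: eliminating its day and shift leaves {green, gold, teal, grey}.
Day 7, shift 7: eliminating its day and shift leaves {teal, grey}.
Enumerating the assignments across these blanks that avoid any day or shift repeat gives 9 completions.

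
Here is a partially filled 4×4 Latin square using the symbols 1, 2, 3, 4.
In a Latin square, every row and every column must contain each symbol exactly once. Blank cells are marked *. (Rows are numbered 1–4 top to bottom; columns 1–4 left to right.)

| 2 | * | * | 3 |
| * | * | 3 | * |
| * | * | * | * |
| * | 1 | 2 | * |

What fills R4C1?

Row 1, column 2: row 1 has {2, 3} and column 2 has {1}, leaving only 4.
Row 1, column 3: row 1 has {2, 3, 4} and column 3 has {2, 3}, leaving only 1.
Row 2, column 2: row 2 has {3} and column 2 has {1, 4}, leaving only 2.
Row 3, column 2: row 3 has {} and column 2 has {1, 2, 4}, leaving only 3.
Row 3, column 3: row 3 has {3} and column 3 has {1, 2, 3}, leaving only 4.
Row 3, column 1: row 3 has {3, 4} and column 1 has {2}, leaving only 1.
Row 2, column 1: row 2 has {2, 3} and column 1 has {1, 2}, leaving only 4.
Row 4 already has {1, 2} and column 1 already has {1, 2, 4}, so row 4, column 1 must be 3.

3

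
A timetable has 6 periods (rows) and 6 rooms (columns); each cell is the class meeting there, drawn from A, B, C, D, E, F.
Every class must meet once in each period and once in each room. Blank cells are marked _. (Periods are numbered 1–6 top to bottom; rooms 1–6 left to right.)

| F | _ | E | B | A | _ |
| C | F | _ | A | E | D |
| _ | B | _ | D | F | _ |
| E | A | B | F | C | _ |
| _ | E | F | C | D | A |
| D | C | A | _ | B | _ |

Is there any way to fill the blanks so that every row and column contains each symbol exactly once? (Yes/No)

Period 2, room 3: period 2 together with room 3 already contain {A, B, C, D, E, F} — every symbol — so nothing can go there. The grid has no valid completion.

No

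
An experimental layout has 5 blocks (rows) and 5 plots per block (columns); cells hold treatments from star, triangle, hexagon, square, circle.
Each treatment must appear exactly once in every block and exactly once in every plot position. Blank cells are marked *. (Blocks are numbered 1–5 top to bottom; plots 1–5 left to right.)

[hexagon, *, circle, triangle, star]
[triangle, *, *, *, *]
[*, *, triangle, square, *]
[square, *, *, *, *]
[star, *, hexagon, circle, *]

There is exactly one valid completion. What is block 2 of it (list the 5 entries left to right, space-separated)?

Block 1, plot 2: block 1 has {star, triangle, hexagon, circle} and plot 2 has {}, leaving only square.
Block 3, plot 1: block 3 has {triangle, square} and plot 1 has {star, triangle, hexagon, square}, leaving only circle.
Block 3, plot 5: block 3 has {triangle, square, circle} and plot 5 has {star}, leaving only hexagon.
Block 3, plot 2: block 3 has {triangle, hexagon, square, circle} and plot 2 has {square}, leaving only star.
Block 4, plot 3: block 4 has {square} and plot 3 has {triangle, hexagon, circle}, leaving only star.
Block 2, plot 3: block 2 has {triangle} and plot 3 has {star, triangle, hexagon, circle}, leaving only square.
Block 2, plot 5: block 2 has {triangle, square} and plot 5 has {star, hexagon}, leaving only circle.
Block 2, plot 2: block 2 has {triangle, square, circle} and plot 2 has {star, square}, leaving only hexagon.
Block 2, plot 4: block 2 has {triangle, hexagon, square, circle} and plot 4 has {triangle, square, circle}, leaving only star.
So block 2 reads: triangle hexagon square star circle.

triangle hexagon square star circle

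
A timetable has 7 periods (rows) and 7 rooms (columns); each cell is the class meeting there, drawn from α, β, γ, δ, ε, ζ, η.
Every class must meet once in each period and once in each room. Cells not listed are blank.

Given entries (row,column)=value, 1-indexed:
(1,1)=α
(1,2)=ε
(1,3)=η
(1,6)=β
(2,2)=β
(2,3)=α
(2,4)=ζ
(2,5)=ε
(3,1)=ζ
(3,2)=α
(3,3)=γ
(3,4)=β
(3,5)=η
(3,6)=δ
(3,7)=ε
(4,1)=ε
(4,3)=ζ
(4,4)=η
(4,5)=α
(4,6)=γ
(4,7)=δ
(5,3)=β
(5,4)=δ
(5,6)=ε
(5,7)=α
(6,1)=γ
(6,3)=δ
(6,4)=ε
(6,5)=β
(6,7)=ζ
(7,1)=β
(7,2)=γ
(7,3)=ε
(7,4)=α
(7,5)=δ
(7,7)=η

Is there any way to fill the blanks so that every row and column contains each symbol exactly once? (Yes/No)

No

Period 4, room 2: period 4 together with room 2 already contain {α, β, γ, δ, ε, ζ, η} — every symbol — so nothing can go there. The grid has no valid completion.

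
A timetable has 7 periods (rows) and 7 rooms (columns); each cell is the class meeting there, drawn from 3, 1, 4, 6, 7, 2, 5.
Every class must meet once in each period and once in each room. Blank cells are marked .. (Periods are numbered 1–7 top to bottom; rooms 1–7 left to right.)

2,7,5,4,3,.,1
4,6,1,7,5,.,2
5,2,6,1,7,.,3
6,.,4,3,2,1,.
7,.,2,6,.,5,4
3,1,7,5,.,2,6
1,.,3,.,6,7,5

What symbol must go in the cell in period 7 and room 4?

2

Period 7 already has {3, 1, 6, 7, 5} and room 4 already has {3, 1, 4, 6, 7, 5}, so period 7, room 4 must be 2.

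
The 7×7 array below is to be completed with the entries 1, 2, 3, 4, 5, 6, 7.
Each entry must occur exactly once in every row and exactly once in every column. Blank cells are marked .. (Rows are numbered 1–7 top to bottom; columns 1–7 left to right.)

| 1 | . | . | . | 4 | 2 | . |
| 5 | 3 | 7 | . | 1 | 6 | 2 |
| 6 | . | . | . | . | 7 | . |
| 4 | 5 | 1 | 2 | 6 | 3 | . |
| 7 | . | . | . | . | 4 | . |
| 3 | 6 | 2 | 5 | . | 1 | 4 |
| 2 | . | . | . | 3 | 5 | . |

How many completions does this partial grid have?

Row 1, column 2: eliminating its row and column leaves {7}.
Row 1, column 3: eliminating its row and column leaves {3, 5, 6}.
Row 1, column 4: eliminating its row and column leaves {3, 6, 7}.
Row 1, column 7: eliminating its row and column leaves {3, 5, 6, 7}.
Row 2, column 4: eliminating its row and column leaves {4}.
Row 3, column 2: eliminating its row and column leaves {1, 2, 4}.
Row 3, column 3: eliminating its row and column leaves {3, 4, 5}.
Row 3, column 4: eliminating its row and column leaves {1, 3, 4}.
Row 3, column 5: eliminating its row and column leaves {2, 5}.
Row 3, column 7: eliminating its row and column leaves {1, 3, 5}.
Row 4, column 7: eliminating its row and column leaves {7}.
Row 5, column 2: eliminating its row and column leaves {1, 2}.
Row 5, column 3: eliminating its row and column leaves {3, 5, 6}.
Row 5, column 4: eliminating its row and column leaves {1, 3, 6}.
Row 5, column 5: eliminating its row and column leaves {2, 5}.
Row 5, column 7: eliminating its row and column leaves {1, 3, 5, 6}.
Row 6, column 5: eliminating its row and column leaves {7}.
Row 7, column 2: eliminating its row and column leaves {1, 4, 7}.
Row 7, column 3: eliminating its row and column leaves {4, 6}.
Row 7, column 4: eliminating its row and column leaves {1, 4, 6, 7}.
Row 7, column 7: eliminating its row and column leaves {1, 6, 7}.
Enumerating the assignments across these blanks that avoid any row or column repeat gives 7 completions.

7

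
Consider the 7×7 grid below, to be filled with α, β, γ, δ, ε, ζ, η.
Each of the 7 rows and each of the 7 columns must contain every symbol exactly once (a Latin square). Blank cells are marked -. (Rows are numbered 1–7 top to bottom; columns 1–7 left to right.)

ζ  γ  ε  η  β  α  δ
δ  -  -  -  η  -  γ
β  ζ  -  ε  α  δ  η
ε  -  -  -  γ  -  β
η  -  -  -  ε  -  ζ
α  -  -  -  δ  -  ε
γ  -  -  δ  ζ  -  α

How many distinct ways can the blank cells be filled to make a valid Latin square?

22

Row 2, column 2: eliminating its row and column leaves {α, β, ε}.
Row 2, column 3: eliminating its row and column leaves {α, β, ζ}.
Row 2, column 4: eliminating its row and column leaves {α, β, ζ}.
Row 2, column 6: eliminating its row and column leaves {β, ε, ζ}.
Row 3, column 3: eliminating its row and column leaves {γ}.
Row 4, column 2: eliminating its row and column leaves {α, δ, η}.
Row 4, column 3: eliminating its row and column leaves {α, δ, ζ, η}.
Row 4, column 4: eliminating its row and column leaves {α, ζ}.
Row 4, column 6: eliminating its row and column leaves {ζ, η}.
Row 5, column 2: eliminating its row and column leaves {α, β, δ}.
Row 5, column 3: eliminating its row and column leaves {α, β, γ, δ}.
Row 5, column 4: eliminating its row and column leaves {α, β, γ}.
Row 5, column 6: eliminating its row and column leaves {β, γ}.
Row 6, column 2: eliminating its row and column leaves {β, η}.
Row 6, column 3: eliminating its row and column leaves {β, γ, ζ, η}.
Row 6, column 4: eliminating its row and column leaves {β, γ, ζ}.
Row 6, column 6: eliminating its row and column leaves {β, γ, ζ, η}.
Row 7, column 2: eliminating its row and column leaves {β, ε, η}.
Row 7, column 3: eliminating its row and column leaves {β, η}.
Row 7, column 6: eliminating its row and column leaves {β, ε, η}.
Enumerating the assignments across these blanks that avoid any row or column repeat gives 22 completions.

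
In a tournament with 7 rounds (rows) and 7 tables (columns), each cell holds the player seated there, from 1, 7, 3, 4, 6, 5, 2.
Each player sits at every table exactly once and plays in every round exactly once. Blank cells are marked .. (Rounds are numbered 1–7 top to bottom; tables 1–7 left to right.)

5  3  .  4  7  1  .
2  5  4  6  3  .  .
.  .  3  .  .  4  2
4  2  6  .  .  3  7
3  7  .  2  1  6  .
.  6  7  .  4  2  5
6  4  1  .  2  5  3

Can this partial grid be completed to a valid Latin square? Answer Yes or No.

Yes

No round or table among the givens repeats a symbol, and propagating forced cells runs into no contradiction.
One valid completion exists (for instance, 5 3 2 4 7 1 6 / 2 5 4 6 3 7 1 / 7 1 3 5 6 4 2 / 4 2 6 1 5 3 7 / 3 7 5 2 1 6 4 / 1 6 7 3 4 2 5 / 6 4 1 7 2 5 3).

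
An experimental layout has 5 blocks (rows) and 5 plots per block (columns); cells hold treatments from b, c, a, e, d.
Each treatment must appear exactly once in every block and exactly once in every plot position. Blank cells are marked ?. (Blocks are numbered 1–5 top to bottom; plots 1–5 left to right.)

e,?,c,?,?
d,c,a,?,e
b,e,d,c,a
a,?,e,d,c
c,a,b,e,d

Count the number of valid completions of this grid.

Block 1, plot 2: eliminating its block and plot leaves {b, d}.
Block 1, plot 4: eliminating its block and plot leaves {b, a}.
Block 1, plot 5: eliminating its block and plot leaves {b}.
Block 2, plot 4: eliminating its block and plot leaves {b}.
Block 4, plot 2: eliminating its block and plot leaves {b}.
Only one assignment across all blanks avoids any block or plot repeat, giving 1 completion.

1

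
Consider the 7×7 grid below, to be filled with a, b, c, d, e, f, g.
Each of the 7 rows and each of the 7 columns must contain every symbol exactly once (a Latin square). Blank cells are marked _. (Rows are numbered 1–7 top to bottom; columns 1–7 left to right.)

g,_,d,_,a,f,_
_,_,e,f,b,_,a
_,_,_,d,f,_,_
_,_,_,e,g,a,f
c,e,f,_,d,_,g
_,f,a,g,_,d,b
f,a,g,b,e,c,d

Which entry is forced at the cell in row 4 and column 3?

Row 1, column 4: row 1 has {a, d, f, g} and column 4 has {b, d, e, f, g}, leaving only c.
Row 1, column 2: row 1 has {a, c, d, f, g} and column 2 has {a, e, f}, leaving only b.
Row 1, column 7: row 1 has {a, b, c, d, f, g} and column 7 has {a, b, d, f, g}, leaving only e.
Row 2, column 1: row 2 has {a, b, e, f} and column 1 has {c, f, g}, leaving only d.
Row 2, column 6: row 2 has {a, b, d, e, f} and column 6 has {a, c, d, f}, leaving only g.
Row 2, column 2: row 2 has {a, b, d, e, f, g} and column 2 has {a, b, e, f}, leaving only c.
Row 3, column 2: row 3 has {d, f} and column 2 has {a, b, c, e, f}, leaving only g.
Row 3, column 7: row 3 has {d, f, g} and column 7 has {a, b, d, e, f, g}, leaving only c.
Row 3, column 3: row 3 has {c, d, f, g} and column 3 has {a, d, e, f, g}, leaving only b.
Row 4 already has {a, e, f, g} and column 3 already has {a, b, d, e, f, g}, so row 4, column 3 must be c.

c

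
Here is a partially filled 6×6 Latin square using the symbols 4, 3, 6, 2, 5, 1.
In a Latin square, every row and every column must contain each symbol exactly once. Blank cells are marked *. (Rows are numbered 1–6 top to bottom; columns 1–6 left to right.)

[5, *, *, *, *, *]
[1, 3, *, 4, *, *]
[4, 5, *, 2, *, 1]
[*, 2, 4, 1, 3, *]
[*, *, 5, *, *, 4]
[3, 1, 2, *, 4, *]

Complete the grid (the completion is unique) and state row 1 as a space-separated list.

Row 2, column 3: row 2 has {4, 3, 1} and column 3 has {4, 2, 5}, leaving only 6.
Row 3, column 3: row 3 has {4, 2, 5, 1} and column 3 has {4, 6, 2, 5}, leaving only 3.
Row 1, column 3: row 1 has {5} and column 3 has {4, 3, 6, 2, 5}, leaving only 1.
Row 3, column 5: row 3 has {4, 3, 2, 5, 1} and column 5 has {4, 3}, leaving only 6.
Row 1, column 5: row 1 has {5, 1} and column 5 has {4, 3, 6}, leaving only 2.
Row 2, column 5: row 2 has {4, 3, 6, 1} and column 5 has {4, 3, 6, 2}, leaving only 5.
Row 2, column 6: row 2 has {4, 3, 6, 5, 1} and column 6 has {4, 1}, leaving only 2.
Row 4, column 1: row 4 has {4, 3, 2, 1} and column 1 has {4, 3, 5, 1}, leaving only 6.
Row 4, column 6: row 4 has {4, 3, 6, 2, 1} and column 6 has {4, 2, 1}, leaving only 5.
Row 5, column 1: row 5 has {4, 5} and column 1 has {4, 3, 6, 5, 1}, leaving only 2.
Row 5, column 2: row 5 has {4, 2, 5} and column 2 has {3, 2, 5, 1}, leaving only 6.
Row 1, column 2: row 1 has {2, 5, 1} and column 2 has {3, 6, 2, 5, 1}, leaving only 4.
Row 5, column 4: row 5 has {4, 6, 2, 5} and column 4 has {4, 2, 1}, leaving only 3.
Row 1, column 4: row 1 has {4, 2, 5, 1} and column 4 has {4, 3, 2, 1}, leaving only 6.
Row 1, column 6: row 1 has {4, 6, 2, 5, 1} and column 6 has {4, 2, 5, 1}, leaving only 3.
So row 1 reads: 5 4 1 6 2 3.

5 4 1 6 2 3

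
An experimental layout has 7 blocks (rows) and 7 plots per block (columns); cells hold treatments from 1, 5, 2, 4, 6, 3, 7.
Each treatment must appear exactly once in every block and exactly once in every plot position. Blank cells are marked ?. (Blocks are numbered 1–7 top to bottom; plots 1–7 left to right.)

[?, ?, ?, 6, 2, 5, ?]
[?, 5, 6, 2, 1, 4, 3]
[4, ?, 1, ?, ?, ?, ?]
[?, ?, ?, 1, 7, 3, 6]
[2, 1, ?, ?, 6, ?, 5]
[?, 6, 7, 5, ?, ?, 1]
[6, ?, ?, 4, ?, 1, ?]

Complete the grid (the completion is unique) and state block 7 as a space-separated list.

6 2 5 4 3 1 7

Block 2, plot 1: block 2 has {1, 5, 2, 4, 6, 3} and plot 1 has {2, 4, 6}, leaving only 7.
Block 4, plot 1: block 4 has {1, 6, 3, 7} and plot 1 has {2, 4, 6, 7}, leaving only 5.
Block 5, plot 6: block 5 has {1, 5, 2, 6} and plot 6 has {1, 5, 4, 3}, leaving only 7.
Block 5, plot 4: block 5 has {1, 5, 2, 6, 7} and plot 4 has {1, 5, 2, 4, 6}, leaving only 3.
Block 3, plot 4: block 3 has {1, 4} and plot 4 has {1, 5, 2, 4, 6, 3}, leaving only 7.
Block 3, plot 7: block 3 has {1, 4, 7} and plot 7 has {1, 5, 6, 3}, leaving only 2.
Block 7, plot 7: block 7 has {1, 4, 6} and plot 7 has {1, 5, 2, 6, 3}, leaving only 7.
Block 1, plot 7: block 1 has {5, 2, 6} and plot 7 has {1, 5, 2, 6, 3, 7}, leaving only 4.
Block 1, plot 3: block 1 has {5, 2, 4, 6} and plot 3 has {1, 6, 7}, leaving only 3.
Block 1, plot 1: block 1 has {5, 2, 4, 6, 3} and plot 1 has {5, 2, 4, 6, 7}, leaving only 1.
Block 1, plot 2: block 1 has {1, 5, 2, 4, 6, 3} and plot 2 has {1, 5, 6}, leaving only 7.
Block 3, plot 2: block 3 has {1, 2, 4, 7} and plot 2 has {1, 5, 6, 7}, leaving only 3.
Block 7, plot 2: block 7 has {1, 4, 6, 7} and plot 2 has {1, 5, 6, 3, 7}, leaving only 2.
Block 7, plot 3: block 7 has {1, 2, 4, 6, 7} and plot 3 has {1, 6, 3, 7}, leaving only 5.
Block 7, plot 5: block 7 has {1, 5, 2, 4, 6, 7} and plot 5 has {1, 2, 6, 7}, leaving only 3.
So block 7 reads: 6 2 5 4 3 1 7.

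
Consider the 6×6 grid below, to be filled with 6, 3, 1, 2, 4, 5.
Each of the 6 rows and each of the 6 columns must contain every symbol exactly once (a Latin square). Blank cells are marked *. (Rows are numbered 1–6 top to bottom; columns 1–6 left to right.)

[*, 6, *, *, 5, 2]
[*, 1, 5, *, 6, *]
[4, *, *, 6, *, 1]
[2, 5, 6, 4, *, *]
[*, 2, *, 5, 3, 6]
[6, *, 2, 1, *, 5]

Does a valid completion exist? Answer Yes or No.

No

Row 1, column 4: row 1 has {6, 2, 5} and column 4 has {6, 1, 4, 5}, so it must be 3.
Row 1, column 1: row 1 has {6, 3, 2, 5} and column 1 has {6, 2, 4}, so it must be 1.
Now row 5, column 1: row 5 together with column 1 already contain {6, 3, 1, 2, 4, 5} — every symbol — so nothing can go there. The grid has no valid completion.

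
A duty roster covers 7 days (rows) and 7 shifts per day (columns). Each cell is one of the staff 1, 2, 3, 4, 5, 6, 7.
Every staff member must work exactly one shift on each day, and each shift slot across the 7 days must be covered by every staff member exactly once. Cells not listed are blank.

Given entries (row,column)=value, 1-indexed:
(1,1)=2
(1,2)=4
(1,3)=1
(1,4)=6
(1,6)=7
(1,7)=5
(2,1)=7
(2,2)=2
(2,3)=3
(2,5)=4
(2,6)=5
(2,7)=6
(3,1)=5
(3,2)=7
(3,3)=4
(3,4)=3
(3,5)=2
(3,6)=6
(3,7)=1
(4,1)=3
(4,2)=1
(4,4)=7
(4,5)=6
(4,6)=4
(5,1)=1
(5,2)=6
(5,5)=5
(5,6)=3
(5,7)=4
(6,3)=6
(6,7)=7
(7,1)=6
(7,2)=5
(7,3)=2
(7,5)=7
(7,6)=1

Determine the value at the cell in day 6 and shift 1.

Day 6 already has {6, 7} and shift 1 already has {1, 2, 3, 5, 6, 7}, so day 6, shift 1 must be 4.

4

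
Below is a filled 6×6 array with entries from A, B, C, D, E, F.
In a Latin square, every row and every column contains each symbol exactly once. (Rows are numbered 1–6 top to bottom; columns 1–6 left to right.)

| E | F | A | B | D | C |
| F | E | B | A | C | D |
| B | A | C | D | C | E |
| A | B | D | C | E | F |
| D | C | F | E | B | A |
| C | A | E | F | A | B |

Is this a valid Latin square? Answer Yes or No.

No

Row 6 contains A twice (at columns 2 and 5); row 3 is also not a permutation.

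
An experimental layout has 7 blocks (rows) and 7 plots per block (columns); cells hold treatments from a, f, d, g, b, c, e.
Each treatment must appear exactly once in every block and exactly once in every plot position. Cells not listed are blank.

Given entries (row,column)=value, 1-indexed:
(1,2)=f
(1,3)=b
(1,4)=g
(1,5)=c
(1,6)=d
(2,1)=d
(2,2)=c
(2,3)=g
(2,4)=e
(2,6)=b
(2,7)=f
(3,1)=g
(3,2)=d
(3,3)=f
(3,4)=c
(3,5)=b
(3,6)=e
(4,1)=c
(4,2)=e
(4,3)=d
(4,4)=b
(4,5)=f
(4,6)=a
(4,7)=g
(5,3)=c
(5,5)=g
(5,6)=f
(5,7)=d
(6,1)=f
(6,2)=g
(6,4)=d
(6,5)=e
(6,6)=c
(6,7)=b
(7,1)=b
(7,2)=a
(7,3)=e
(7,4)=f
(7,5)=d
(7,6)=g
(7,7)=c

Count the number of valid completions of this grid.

Block 1, plot 1: eliminating its block and plot leaves {a, e}.
Block 1, plot 7: eliminating its block and plot leaves {a, e}.
Block 2, plot 5: eliminating its block and plot leaves {a}.
Block 3, plot 7: eliminating its block and plot leaves {a}.
Block 5, plot 1: eliminating its block and plot leaves {a, e}.
Block 5, plot 2: eliminating its block and plot leaves {b}.
Block 5, plot 4: eliminating its block and plot leaves {a}.
Block 6, plot 3: eliminating its block and plot leaves {a}.
Only one assignment across all blanks avoids any block or plot repeat, giving 1 completion.

1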